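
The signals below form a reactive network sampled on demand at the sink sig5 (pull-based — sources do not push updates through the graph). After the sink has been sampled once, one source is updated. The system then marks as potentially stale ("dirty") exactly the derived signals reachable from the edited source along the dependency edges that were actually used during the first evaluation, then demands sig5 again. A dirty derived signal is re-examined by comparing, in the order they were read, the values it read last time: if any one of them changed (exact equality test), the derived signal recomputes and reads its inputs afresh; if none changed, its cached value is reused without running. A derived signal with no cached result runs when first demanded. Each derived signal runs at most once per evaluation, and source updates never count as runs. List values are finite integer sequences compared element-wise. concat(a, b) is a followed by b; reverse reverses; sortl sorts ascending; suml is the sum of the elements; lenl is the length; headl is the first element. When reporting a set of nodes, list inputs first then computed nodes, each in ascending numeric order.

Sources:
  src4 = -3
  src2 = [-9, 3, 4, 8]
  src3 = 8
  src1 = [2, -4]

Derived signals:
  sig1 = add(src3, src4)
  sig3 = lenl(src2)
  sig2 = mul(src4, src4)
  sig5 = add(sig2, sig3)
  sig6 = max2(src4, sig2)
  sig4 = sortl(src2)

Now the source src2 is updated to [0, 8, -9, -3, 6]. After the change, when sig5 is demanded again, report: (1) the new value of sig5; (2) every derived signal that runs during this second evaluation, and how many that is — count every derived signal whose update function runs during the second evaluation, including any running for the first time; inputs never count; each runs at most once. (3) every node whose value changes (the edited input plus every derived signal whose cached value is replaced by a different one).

sig5 now evaluates to 14.
Run set: sig3, sig5 (2 run).
Changed values: src2, sig3, sig5.

Initial pass — values computed on the first demand:
  sig2 = mul(-3, -3) = 9
  sig3 = lenl([-9, 3, 4, 8]) = 4
  sig5 = add(9, 4) = 13

Second demand — change propagation:
  sig3: re-runs because src2 [-9, 3, 4, 8]->[0, 8, -9, -3, 6]; new result 5.
  sig5: re-runs because sig3 4->5; new result 14.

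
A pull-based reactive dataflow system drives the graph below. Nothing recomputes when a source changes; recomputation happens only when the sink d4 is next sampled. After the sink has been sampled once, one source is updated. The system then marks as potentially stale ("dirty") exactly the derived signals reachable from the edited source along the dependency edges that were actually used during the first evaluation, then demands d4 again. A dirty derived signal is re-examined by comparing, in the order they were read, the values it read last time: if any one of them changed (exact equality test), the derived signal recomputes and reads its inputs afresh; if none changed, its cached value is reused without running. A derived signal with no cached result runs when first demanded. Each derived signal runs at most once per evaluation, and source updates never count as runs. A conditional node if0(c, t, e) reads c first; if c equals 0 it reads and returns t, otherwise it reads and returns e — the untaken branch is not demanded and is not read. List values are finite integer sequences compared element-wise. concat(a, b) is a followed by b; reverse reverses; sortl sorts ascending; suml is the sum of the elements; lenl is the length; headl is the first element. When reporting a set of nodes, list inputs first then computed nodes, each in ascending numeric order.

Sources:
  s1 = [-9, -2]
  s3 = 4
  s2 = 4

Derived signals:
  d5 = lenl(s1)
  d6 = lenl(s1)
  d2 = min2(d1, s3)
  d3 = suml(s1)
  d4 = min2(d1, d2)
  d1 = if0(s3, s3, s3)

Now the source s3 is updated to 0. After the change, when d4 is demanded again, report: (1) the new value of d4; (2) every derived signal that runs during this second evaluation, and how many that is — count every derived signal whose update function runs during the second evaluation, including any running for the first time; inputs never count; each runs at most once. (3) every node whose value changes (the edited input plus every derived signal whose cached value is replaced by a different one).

First evaluation (everything demanded from the output):
  d1 = if0(s3=4 -> else branch s3) = 4
  d2 = min2(4, 4) = 4
  d4 = min2(4, 4) = 4

Propagation after the edit:
  d1: runs — s3 4->0; s3 4->0; result 0.
  d2: runs — d1 4->0; s3 4->0; result 0.
  d4: runs — d1 4->0; d2 4->0; result 0.

New value of d4: 0.
Derived signals that run: d1, d2, d4 — 3 in total.
Values that change: s3, d1, d2, d4.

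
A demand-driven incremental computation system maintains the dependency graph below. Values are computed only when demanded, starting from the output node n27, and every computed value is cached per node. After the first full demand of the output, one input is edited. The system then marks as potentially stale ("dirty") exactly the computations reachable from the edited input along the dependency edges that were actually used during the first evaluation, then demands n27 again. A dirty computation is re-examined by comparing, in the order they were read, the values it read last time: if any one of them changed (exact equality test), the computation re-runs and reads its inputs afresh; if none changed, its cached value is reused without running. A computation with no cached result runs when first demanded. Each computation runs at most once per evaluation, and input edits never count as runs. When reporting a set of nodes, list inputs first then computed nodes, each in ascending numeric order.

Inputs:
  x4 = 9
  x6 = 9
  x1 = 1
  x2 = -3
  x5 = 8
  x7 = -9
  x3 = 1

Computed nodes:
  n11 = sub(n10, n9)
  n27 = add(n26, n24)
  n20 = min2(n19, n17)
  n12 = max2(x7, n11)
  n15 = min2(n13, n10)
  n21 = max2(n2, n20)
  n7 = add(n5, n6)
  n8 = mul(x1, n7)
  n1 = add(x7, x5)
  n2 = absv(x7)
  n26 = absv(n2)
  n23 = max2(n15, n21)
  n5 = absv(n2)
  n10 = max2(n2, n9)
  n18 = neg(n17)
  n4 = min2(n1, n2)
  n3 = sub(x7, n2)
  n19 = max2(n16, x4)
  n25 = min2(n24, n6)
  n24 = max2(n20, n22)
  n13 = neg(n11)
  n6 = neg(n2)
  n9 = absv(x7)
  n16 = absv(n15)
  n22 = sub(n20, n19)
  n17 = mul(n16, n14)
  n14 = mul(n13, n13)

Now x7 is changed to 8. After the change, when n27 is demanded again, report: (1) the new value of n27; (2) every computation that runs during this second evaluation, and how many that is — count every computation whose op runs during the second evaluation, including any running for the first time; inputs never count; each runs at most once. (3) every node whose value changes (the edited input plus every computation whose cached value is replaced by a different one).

First evaluation (everything demanded from the output):
  n2 = absv(-9) = 9
  n9 = absv(-9) = 9
  n10 = max2(9, 9) = 9
  n11 = sub(9, 9) = 0
  n13 = neg(0) = 0
  n14 = mul(0, 0) = 0
  n15 = min2(0, 9) = 0
  n16 = absv(0) = 0
  n17 = mul(0, 0) = 0
  n19 = max2(0, 9) = 9
  n20 = min2(9, 0) = 0
  n22 = sub(0, 9) = -9
  n24 = max2(0, -9) = 0
  n26 = absv(9) = 9
  n27 = add(9, 0) = 9

Propagation after the edit:
  n2: runs — x7 -9->8; result 8.
  n9: runs — x7 -9->8; result 8.
  n10: runs — n2 9->8; n9 9->8; result 8.
  n11: runs — n10 9->8; n9 9->8; result 0 (same value as before).
  n13: checked — values it read are unchanged (n11 unchanged); reused cached 0 without running.
  n14: checked — values it read are unchanged (n13 unchanged, n13 unchanged); reused cached 0 without running.
  n15: runs — n10 9->8; result 0 (same value as before).
  n16: checked — values it read are unchanged (n15 unchanged); reused cached 0 without running.
  n17: checked — values it read are unchanged (n16 unchanged, n14 unchanged); reused cached 0 without running.
  n19: checked — values it read are unchanged (n16 unchanged, x4 unchanged); reused cached 9 without running.
  n20: checked — values it read are unchanged (n19 unchanged, n17 unchanged); reused cached 0 without running.
  n22: checked — values it read are unchanged (n20 unchanged, n19 unchanged); reused cached -9 without running.
  n24: checked — values it read are unchanged (n20 unchanged, n22 unchanged); reused cached 0 without running.
  n26: runs — n2 9->8; result 8.
  n27: runs — n26 9->8; result 8.

Key observation: the cutoff stops propagation at n13 — its inputs' values are unchanged, so it reuses its cache.

New value of n27: 8.
Computations that run: n2, n9, n10, n11, n15, n26, n27 — 7 in total.
Values that change: x7, n2, n9, n10, n26, n27.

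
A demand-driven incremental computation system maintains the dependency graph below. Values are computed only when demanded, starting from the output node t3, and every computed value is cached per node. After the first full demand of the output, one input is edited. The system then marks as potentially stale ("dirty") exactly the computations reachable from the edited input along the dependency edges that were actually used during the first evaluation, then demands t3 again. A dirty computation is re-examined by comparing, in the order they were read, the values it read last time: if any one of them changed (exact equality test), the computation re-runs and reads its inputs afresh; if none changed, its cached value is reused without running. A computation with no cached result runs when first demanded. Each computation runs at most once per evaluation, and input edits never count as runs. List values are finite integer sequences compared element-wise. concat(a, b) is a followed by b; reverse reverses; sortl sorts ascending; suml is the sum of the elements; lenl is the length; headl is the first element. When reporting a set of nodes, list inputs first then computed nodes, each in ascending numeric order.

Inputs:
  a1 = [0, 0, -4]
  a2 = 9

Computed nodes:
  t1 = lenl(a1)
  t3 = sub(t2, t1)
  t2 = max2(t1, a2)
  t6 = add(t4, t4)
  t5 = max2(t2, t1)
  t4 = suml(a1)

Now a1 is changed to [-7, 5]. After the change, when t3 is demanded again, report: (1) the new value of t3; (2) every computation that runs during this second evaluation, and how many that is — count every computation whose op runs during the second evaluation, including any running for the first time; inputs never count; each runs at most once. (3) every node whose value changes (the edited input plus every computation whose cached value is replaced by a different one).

First evaluation (everything demanded from the output):
  t1 = lenl([0, 0, -4]) = 3
  t2 = max2(3, 9) = 9
  t3 = sub(9, 3) = 6

Propagation after the edit:
  t1: runs — a1 [0, 0, -4]->[-7, 5]; result 2.
  t2: runs — t1 3->2; result 9 (same value as before).
  t3: runs — t1 3->2; result 7.

New value of t3: 7.
Computations that run: t1, t2, t3 — 3 in total.
Values that change: a1, t1, t3.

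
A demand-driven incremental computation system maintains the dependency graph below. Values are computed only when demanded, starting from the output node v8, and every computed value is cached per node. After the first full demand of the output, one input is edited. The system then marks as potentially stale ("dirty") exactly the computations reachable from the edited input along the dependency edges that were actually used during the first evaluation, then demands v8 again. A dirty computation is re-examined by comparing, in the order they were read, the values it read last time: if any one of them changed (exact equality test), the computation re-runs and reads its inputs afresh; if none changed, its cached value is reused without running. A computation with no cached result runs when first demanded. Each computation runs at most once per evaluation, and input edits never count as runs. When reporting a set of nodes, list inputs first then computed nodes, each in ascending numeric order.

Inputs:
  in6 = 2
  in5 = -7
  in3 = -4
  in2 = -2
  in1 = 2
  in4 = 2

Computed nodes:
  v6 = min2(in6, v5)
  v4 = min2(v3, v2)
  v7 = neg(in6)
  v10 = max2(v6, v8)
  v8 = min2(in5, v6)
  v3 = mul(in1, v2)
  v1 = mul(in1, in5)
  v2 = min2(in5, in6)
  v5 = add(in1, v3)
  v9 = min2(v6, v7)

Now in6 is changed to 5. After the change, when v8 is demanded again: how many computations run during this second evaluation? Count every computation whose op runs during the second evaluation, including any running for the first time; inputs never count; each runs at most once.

Computations that run: v2, v6 — 2 in total.
Key observation: the cutoff stops propagation at v3 — its inputs' values are unchanged, so it reuses its cache.

First evaluation (everything demanded from the output):
  v2 = min2(-7, 2) = -7
  v3 = mul(2, -7) = -14
  v5 = add(2, -14) = -12
  v6 = min2(2, -12) = -12
  v8 = min2(-7, -12) = -12

Propagation after the edit:
  v2: runs — in6 2->5; result -7 (same value as before).
  v3: checked — values it read are unchanged (in1 unchanged, v2 unchanged); reused cached -14 without running.
  v5: checked — values it read are unchanged (in1 unchanged, v3 unchanged); reused cached -12 without running.
  v6: runs — in6 2->5; result -12 (same value as before).
  v8: checked — values it read are unchanged (in5 unchanged, v6 unchanged); reused cached -12 without running.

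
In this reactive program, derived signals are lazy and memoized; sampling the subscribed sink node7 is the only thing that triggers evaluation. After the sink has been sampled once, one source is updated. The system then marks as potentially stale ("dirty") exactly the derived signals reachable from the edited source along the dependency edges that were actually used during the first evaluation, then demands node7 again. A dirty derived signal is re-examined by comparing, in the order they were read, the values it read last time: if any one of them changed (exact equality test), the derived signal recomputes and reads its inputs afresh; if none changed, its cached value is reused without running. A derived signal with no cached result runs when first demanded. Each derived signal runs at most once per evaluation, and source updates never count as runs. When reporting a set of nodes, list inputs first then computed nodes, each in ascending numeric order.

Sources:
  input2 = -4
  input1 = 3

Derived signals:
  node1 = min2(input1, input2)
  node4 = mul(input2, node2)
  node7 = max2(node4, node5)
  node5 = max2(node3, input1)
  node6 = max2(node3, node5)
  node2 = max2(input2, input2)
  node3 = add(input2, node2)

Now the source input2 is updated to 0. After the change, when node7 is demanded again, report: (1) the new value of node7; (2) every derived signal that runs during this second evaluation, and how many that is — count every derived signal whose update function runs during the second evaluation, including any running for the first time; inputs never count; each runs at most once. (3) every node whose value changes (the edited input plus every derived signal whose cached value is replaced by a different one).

Demanding node7 again yields 3.
5 derived signals run: node2, node3, node4, node5, node7.
The nodes whose values change: input2, node2, node3, node4, node7.

First demand of the output computes:
  node2 = max2(-4, -4) = -4
  node3 = add(-4, -4) = -8
  node4 = mul(-4, -4) = 16
  node5 = max2(-8, 3) = 3
  node7 = max2(16, 3) = 16

After the edit, cleaning proceeds:
  node2: a read changed (input2 -4->0; input2 -4->0) — executes, giving 0.
  node3: a read changed (input2 -4->0; node2 -4->0) — executes, giving 0.
  node4: a read changed (input2 -4->0; node2 -4->0) — executes, giving 0.
  node5: a read changed (node3 -8->0) — executes, giving 3 — identical to its old value.
  node7: a read changed (node4 16->0) — executes, giving 3.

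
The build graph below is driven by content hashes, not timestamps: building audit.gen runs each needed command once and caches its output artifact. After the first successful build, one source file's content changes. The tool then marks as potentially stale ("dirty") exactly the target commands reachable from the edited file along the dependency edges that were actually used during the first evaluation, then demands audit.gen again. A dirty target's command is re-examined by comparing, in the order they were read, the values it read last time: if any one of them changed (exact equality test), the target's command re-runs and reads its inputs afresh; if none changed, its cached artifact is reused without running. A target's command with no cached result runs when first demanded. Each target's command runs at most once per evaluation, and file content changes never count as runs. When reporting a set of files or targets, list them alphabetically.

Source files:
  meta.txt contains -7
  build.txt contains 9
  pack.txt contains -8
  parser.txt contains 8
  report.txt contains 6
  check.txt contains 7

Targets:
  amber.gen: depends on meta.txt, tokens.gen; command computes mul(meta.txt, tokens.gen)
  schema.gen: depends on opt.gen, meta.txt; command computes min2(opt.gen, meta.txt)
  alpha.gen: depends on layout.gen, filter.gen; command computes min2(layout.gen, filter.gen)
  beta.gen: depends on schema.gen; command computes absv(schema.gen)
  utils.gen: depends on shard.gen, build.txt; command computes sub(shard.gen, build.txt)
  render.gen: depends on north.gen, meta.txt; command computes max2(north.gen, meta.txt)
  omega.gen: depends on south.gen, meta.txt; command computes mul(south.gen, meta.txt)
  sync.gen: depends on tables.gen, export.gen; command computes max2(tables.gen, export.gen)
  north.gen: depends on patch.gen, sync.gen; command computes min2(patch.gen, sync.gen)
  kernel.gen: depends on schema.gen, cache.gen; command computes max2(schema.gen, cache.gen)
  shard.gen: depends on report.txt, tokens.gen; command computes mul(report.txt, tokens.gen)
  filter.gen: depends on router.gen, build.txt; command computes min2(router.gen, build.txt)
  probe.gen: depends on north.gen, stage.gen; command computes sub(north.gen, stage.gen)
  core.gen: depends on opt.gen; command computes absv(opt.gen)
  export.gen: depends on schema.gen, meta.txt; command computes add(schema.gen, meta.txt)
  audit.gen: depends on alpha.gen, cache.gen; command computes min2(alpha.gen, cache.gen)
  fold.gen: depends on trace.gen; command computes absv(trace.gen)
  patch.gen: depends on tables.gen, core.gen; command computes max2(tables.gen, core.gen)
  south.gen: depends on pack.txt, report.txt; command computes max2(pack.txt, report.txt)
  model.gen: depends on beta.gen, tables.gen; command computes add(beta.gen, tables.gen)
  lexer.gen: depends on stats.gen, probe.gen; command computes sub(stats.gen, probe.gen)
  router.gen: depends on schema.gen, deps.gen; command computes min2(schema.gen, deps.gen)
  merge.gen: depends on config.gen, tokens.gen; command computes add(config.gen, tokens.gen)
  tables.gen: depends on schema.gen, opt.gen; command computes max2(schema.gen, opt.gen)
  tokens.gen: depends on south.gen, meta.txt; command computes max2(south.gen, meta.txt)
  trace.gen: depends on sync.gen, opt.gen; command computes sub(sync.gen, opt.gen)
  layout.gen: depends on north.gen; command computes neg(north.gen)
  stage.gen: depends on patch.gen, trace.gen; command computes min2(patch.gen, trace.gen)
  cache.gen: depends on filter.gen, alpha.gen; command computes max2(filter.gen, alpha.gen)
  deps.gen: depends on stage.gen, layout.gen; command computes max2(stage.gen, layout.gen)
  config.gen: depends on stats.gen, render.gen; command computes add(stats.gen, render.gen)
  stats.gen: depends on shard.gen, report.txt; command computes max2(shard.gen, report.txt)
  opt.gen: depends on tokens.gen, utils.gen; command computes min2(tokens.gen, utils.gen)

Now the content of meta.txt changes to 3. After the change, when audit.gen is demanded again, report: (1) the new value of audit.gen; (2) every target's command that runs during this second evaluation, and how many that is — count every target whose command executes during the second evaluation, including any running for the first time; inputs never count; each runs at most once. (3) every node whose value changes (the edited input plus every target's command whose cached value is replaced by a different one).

Initial pass — values computed on the first demand:
  south.gen = max2(-8, 6) = 6
  tokens.gen = max2(6, -7) = 6
  shard.gen = mul(6, 6) = 36
  utils.gen = sub(36, 9) = 27
  opt.gen = min2(6, 27) = 6
  core.gen = absv(6) = 6
  schema.gen = min2(6, -7) = -7
  export.gen = add(-7, -7) = -14
  tables.gen = max2(-7, 6) = 6
  patch.gen = max2(6, 6) = 6
  sync.gen = max2(6, -14) = 6
  north.gen = min2(6, 6) = 6
  layout.gen = neg(6) = -6
  trace.gen = sub(6, 6) = 0
  stage.gen = min2(6, 0) = 0
  deps.gen = max2(0, -6) = 0
  router.gen = min2(-7, 0) = -7
  filter.gen = min2(-7, 9) = -7
  alpha.gen = min2(-6, -7) = -7
  cache.gen = max2(-7, -7) = -7
  audit.gen = min2(-7, -7) = -7

Second demand — change propagation:
  tokens.gen: re-runs because meta.txt -7->3; new result 6 (unchanged).
  shard.gen: re-examined; everything it read last time is the same (report.txt unchanged, tokens.gen unchanged) — cache 36 kept, no run.
  utils.gen: re-examined; everything it read last time is the same (shard.gen unchanged, build.txt unchanged) — cache 27 kept, no run.
  opt.gen: re-examined; everything it read last time is the same (tokens.gen unchanged, utils.gen unchanged) — cache 6 kept, no run.
  core.gen: re-examined; everything it read last time is the same (opt.gen unchanged) — cache 6 kept, no run.
  schema.gen: re-runs because meta.txt -7->3; new result 3.
  export.gen: re-runs because schema.gen -7->3; meta.txt -7->3; new result 6.
  tables.gen: re-runs because schema.gen -7->3; new result 6 (unchanged).
  patch.gen: re-examined; everything it read last time is the same (tables.gen unchanged, core.gen unchanged) — cache 6 kept, no run.
  sync.gen: re-runs because export.gen -14->6; new result 6 (unchanged).
  north.gen: re-examined; everything it read last time is the same (patch.gen unchanged, sync.gen unchanged) — cache 6 kept, no run.
  layout.gen: re-examined; everything it read last time is the same (north.gen unchanged) — cache -6 kept, no run.
  trace.gen: re-examined; everything it read last time is the same (sync.gen unchanged, opt.gen unchanged) — cache 0 kept, no run.
  stage.gen: re-examined; everything it read last time is the same (patch.gen unchanged, trace.gen unchanged) — cache 0 kept, no run.
  deps.gen: re-examined; everything it read last time is the same (stage.gen unchanged, layout.gen unchanged) — cache 0 kept, no run.
  router.gen: re-runs because schema.gen -7->3; new result 0.
  filter.gen: re-runs because router.gen -7->0; new result 0.
  alpha.gen: re-runs because filter.gen -7->0; new result -6.
  cache.gen: re-runs because filter.gen -7->0; alpha.gen -7->-6; new result 0.
  audit.gen: re-runs because alpha.gen -7->-6; cache.gen -7->0; new result -6.

The important point: at shard.gen every value read last time is unchanged, so the dirty flag clears without a run.

audit.gen now evaluates to -6.
Run set: alpha.gen, audit.gen, cache.gen, export.gen, filter.gen, router.gen, schema.gen, sync.gen, tables.gen, tokens.gen (10 run).
Changed values: alpha.gen, audit.gen, cache.gen, export.gen, filter.gen, meta.txt, router.gen, schema.gen.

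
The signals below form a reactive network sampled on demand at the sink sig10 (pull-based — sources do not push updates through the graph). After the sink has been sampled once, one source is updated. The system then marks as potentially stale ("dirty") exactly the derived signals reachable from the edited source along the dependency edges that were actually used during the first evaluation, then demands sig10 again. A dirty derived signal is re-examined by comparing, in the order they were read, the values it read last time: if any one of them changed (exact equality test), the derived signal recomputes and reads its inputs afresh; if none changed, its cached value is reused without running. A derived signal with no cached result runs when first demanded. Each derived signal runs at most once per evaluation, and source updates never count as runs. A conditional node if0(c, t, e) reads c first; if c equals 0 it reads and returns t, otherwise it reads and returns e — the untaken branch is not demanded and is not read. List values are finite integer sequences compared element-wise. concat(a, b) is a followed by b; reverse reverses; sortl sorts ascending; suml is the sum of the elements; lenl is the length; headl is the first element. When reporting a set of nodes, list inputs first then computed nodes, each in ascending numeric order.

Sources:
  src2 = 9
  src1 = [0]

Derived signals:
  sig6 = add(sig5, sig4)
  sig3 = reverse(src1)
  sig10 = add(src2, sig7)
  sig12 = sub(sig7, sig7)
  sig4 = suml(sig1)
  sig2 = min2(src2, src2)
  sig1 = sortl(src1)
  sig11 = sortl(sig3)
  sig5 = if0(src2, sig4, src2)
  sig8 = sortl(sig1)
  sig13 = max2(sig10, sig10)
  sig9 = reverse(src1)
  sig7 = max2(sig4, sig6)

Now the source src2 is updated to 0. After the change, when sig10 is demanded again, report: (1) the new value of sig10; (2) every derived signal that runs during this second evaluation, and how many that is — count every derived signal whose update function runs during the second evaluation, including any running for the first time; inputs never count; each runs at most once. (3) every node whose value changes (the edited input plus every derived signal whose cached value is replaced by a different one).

Initial pass — values computed on the first demand:
  sig1 = sortl([0]) = [0]
  sig4 = suml([0]) = 0
  sig5 = if0(src2=9 -> else branch src2) = 9
  sig6 = add(9, 0) = 9
  sig7 = max2(0, 9) = 9
  sig10 = add(9, 9) = 18

Second demand — change propagation:
  sig5: re-runs because src2 9->0; src2 9->0; new result 0.
  sig6: re-runs because sig5 9->0; new result 0.
  sig7: re-runs because sig6 9->0; new result 0.
  sig10: re-runs because src2 9->0; sig7 9->0; new result 0.

sig10 now evaluates to 0.
Run set: sig5, sig6, sig7, sig10 (4 run).
Changed values: src2, sig5, sig6, sig7, sig10.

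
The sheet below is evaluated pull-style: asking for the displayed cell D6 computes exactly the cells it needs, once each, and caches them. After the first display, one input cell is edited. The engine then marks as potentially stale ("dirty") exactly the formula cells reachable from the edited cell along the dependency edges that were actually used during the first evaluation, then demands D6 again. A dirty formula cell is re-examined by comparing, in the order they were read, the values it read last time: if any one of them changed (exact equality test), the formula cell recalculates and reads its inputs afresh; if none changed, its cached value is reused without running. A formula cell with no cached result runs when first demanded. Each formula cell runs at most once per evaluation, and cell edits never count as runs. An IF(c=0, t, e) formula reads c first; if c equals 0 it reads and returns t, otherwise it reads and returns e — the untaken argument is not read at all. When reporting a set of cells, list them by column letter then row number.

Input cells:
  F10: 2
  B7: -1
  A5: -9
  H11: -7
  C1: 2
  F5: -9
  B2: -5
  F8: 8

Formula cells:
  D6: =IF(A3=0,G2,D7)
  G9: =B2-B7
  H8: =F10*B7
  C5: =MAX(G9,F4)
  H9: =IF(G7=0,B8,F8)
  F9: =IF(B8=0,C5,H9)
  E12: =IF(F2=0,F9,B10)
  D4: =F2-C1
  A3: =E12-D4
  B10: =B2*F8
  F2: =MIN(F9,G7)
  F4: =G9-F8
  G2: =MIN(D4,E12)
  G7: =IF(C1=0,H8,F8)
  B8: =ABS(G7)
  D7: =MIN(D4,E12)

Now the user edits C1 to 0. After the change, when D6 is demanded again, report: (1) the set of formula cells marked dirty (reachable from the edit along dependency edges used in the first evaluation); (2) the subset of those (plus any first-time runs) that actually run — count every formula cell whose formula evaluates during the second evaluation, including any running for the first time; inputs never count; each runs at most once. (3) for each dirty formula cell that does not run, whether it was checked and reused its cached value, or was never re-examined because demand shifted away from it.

The edit dirties: A3, B8, D4, D6, D7, E12, F2, F9, G7, H9.
11 formula cells run: A3, B8, D4, D6, D7, E12, F2, F9, G7, H8, H9.
No dirty formula cell escaped a run.
Note the branch switch — H8 had no cache and runs now for the first time.

First demand of the output computes:
  B10 = -5 * 8 = -40
  G7 = IF(C1=0: C1=2 -> else branch F8) = 8
  B8 = ABS(8) = 8
  H9 = IF(G7=0: G7=8 -> else branch F8) = 8
  F9 = IF(B8=0: B8=8 -> else branch H9) = 8
  F2 = MIN(8, 8) = 8
  D4 = 8 - 2 = 6
  E12 = IF(F2=0: F2=8 -> else branch B10) = -40
  A3 = -40 - 6 = -46
  D7 = MIN(6, -40) = -40
  D6 = IF(A3=0: A3=-46 -> else branch D7) = -40

After the edit, cleaning proceeds:
  H8: had never run; runs now, result -2.
  G7: a read changed (C1 2->0) — executes, giving -2.
  B8: a read changed (G7 8->-2) — executes, giving 2.
  H9: a read changed (G7 8->-2) — executes, giving 8 — identical to its old value.
  F9: a read changed (B8 8->2) — executes, giving 8 — identical to its old value.
  F2: a read changed (G7 8->-2) — executes, giving -2.
  D4: a read changed (F2 8->-2; C1 2->0) — executes, giving -2.
  E12: a read changed (F2 8->-2) — executes, giving -40 — identical to its old value.
  A3: a read changed (D4 6->-2) — executes, giving -38.
  D7: a read changed (D4 6->-2) — executes, giving -40 — identical to its old value.
  D6: a read changed (A3 -46->-38) — executes, giving -40 — identical to its old value.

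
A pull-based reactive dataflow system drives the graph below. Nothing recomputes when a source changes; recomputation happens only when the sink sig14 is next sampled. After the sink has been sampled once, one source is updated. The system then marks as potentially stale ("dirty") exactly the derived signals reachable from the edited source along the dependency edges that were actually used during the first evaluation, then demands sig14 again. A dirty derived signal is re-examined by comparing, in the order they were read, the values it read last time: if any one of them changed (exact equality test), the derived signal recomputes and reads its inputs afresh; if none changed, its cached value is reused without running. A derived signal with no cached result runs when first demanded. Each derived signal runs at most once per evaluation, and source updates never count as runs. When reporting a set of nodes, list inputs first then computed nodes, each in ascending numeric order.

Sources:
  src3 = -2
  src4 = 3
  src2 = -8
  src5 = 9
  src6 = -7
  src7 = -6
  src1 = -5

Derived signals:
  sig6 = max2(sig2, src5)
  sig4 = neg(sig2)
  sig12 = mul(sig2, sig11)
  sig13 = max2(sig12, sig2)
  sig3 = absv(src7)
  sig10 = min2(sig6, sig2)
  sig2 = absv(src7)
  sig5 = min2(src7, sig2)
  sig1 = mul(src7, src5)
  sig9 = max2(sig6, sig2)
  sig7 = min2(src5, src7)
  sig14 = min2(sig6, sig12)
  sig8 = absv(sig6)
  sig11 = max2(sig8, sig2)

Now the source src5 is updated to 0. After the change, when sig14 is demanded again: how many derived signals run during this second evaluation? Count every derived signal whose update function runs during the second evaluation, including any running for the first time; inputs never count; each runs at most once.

Derived signals that run: sig6, sig8, sig11, sig12, sig14 — 5 in total.

First evaluation (everything demanded from the output):
  sig2 = absv(-6) = 6
  sig6 = max2(6, 9) = 9
  sig8 = absv(9) = 9
  sig11 = max2(9, 6) = 9
  sig12 = mul(6, 9) = 54
  sig14 = min2(9, 54) = 9

Propagation after the edit:
  sig6: runs — src5 9->0; result 6.
  sig8: runs — sig6 9->6; result 6.
  sig11: runs — sig8 9->6; result 6.
  sig12: runs — sig11 9->6; result 36.
  sig14: runs — sig6 9->6; sig12 54->36; result 6.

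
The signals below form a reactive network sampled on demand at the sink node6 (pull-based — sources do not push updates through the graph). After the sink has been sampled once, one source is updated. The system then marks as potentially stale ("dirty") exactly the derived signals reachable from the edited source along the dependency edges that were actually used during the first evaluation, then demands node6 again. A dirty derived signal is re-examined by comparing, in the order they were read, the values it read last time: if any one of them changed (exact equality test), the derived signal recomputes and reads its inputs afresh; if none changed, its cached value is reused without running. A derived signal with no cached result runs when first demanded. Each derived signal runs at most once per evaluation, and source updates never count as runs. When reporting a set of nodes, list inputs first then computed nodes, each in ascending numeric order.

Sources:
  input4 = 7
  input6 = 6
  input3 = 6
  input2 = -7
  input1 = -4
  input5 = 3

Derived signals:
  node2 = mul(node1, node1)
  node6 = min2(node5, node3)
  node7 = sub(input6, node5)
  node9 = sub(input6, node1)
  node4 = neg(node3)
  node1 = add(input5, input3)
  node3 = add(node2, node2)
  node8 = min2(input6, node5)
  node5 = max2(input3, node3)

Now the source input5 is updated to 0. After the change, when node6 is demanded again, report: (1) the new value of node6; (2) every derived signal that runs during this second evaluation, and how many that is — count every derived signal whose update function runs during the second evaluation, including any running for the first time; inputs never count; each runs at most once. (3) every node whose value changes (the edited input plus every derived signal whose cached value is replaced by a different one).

node6 now evaluates to 72.
Run set: node1, node2, node3, node5, node6 (5 run).
Changed values: input5, node1, node2, node3, node5, node6.

Initial pass — values computed on the first demand:
  node1 = add(3, 6) = 9
  node2 = mul(9, 9) = 81
  node3 = add(81, 81) = 162
  node5 = max2(6, 162) = 162
  node6 = min2(162, 162) = 162

Second demand — change propagation:
  node1: re-runs because input5 3->0; new result 6.
  node2: re-runs because node1 9->6; node1 9->6; new result 36.
  node3: re-runs because node2 81->36; node2 81->36; new result 72.
  node5: re-runs because node3 162->72; new result 72.
  node6: re-runs because node5 162->72; node3 162->72; new result 72.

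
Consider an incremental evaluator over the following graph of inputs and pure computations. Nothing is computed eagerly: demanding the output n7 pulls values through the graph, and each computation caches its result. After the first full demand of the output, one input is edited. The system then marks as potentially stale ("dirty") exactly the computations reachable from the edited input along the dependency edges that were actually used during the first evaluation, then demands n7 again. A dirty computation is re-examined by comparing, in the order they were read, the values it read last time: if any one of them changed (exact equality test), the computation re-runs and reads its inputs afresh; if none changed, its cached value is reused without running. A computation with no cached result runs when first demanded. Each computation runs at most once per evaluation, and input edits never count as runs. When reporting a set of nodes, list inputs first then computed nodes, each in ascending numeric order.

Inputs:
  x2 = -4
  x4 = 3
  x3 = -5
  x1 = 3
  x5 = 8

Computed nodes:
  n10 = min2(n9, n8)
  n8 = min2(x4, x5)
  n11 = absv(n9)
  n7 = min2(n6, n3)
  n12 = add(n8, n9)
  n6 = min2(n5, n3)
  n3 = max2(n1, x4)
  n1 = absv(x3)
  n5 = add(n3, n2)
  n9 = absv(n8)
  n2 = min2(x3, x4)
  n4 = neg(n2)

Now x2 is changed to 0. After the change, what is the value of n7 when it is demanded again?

n7 now evaluates to 0.
The important point: nothing the output needs ever reads x2, so the edit is invisible to it.

Initial pass — values computed on the first demand:
  n1 = absv(-5) = 5
  n2 = min2(-5, 3) = -5
  n3 = max2(5, 3) = 5
  n5 = add(5, -5) = 0
  n6 = min2(0, 5) = 0
  n7 = min2(0, 5) = 0

Second demand — change propagation:
  no demanded computation ever read x2, so the edit dirties nothing and nothing runs.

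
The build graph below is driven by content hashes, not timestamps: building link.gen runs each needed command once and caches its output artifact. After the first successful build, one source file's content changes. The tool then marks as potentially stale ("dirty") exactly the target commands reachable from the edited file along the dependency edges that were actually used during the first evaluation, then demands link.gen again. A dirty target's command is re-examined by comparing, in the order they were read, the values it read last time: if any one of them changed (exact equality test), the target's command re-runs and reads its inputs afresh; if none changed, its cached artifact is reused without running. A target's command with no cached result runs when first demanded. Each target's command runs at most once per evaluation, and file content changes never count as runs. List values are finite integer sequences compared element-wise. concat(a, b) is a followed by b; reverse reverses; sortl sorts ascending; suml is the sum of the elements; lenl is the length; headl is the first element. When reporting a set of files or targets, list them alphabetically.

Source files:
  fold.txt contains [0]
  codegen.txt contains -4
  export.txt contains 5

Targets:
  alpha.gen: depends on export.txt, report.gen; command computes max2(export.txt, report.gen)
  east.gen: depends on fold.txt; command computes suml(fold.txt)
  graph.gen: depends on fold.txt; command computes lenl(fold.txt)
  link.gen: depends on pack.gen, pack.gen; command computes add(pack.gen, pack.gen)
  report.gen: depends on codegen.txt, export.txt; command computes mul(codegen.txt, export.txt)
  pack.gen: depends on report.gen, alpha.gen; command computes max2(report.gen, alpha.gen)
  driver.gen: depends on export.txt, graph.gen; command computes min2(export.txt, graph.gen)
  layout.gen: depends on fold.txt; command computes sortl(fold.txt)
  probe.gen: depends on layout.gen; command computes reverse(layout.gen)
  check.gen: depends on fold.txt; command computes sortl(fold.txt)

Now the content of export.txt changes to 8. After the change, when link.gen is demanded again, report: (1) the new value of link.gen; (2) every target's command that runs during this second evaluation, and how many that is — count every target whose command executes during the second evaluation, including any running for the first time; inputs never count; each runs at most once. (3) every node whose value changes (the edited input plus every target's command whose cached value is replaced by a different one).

link.gen now evaluates to 16.
Run set: alpha.gen, link.gen, pack.gen, report.gen (4 run).
Changed values: alpha.gen, export.txt, link.gen, pack.gen, report.gen.

Initial pass — values computed on the first demand:
  report.gen = mul(-4, 5) = -20
  alpha.gen = max2(5, -20) = 5
  pack.gen = max2(-20, 5) = 5
  link.gen = add(5, 5) = 10

Second demand — change propagation:
  report.gen: re-runs because export.txt 5->8; new result -32.
  alpha.gen: re-runs because export.txt 5->8; report.gen -20->-32; new result 8.
  pack.gen: re-runs because report.gen -20->-32; alpha.gen 5->8; new result 8.
  link.gen: re-runs because pack.gen 5->8; pack.gen 5->8; new result 16.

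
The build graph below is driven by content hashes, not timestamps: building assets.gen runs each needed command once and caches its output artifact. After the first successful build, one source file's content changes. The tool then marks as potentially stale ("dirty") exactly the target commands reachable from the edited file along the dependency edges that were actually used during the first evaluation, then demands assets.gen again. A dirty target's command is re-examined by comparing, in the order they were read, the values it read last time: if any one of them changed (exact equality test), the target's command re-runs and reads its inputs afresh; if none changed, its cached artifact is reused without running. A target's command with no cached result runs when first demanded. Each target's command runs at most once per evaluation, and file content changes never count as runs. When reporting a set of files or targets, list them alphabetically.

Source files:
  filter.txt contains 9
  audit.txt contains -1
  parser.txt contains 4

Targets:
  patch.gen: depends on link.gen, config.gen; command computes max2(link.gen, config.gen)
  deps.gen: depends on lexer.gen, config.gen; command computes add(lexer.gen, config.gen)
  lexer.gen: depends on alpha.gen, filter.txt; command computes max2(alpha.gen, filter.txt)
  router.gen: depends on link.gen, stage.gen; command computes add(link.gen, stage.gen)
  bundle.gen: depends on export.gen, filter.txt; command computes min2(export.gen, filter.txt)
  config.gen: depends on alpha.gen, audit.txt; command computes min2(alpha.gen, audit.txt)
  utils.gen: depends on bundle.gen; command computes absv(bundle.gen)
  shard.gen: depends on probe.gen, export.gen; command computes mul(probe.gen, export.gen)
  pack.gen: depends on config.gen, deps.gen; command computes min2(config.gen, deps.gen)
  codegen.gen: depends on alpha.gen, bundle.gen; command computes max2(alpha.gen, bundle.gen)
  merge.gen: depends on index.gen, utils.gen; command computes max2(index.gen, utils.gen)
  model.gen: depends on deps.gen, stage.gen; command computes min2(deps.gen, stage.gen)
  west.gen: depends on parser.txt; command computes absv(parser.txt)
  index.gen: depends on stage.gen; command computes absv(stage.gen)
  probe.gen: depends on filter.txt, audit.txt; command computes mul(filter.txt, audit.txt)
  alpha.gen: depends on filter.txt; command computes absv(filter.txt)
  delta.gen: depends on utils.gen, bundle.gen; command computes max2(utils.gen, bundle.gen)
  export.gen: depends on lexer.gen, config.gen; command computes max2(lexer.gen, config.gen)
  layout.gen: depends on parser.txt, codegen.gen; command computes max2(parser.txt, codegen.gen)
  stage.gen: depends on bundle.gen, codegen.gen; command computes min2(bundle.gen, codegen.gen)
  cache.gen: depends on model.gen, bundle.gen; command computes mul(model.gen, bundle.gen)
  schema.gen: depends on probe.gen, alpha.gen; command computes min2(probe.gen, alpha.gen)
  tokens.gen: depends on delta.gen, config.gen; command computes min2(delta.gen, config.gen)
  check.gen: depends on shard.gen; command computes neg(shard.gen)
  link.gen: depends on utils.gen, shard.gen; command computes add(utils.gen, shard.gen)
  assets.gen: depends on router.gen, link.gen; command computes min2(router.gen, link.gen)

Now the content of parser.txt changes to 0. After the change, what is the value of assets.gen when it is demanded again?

Initial pass — values computed on the first demand:
  alpha.gen = absv(9) = 9
  config.gen = min2(9, -1) = -1
  lexer.gen = max2(9, 9) = 9
  export.gen = max2(9, -1) = 9
  bundle.gen = min2(9, 9) = 9
  codegen.gen = max2(9, 9) = 9
  probe.gen = mul(9, -1) = -9
  shard.gen = mul(-9, 9) = -81
  stage.gen = min2(9, 9) = 9
  utils.gen = absv(9) = 9
  link.gen = add(9, -81) = -72
  router.gen = add(-72, 9) = -63
  assets.gen = min2(-63, -72) = -72

Second demand — change propagation:
  no demanded computation ever read parser.txt, so the edit dirties nothing and nothing runs.

The important point: nothing the output needs ever reads parser.txt, so the edit is invisible to it.

assets.gen now evaluates to -72.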